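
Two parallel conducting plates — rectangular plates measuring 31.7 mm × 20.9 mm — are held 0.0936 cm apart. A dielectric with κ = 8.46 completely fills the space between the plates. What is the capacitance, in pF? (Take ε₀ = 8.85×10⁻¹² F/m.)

A = 31.7 × 20.9 mm² = 6.63×10⁻⁴ m².
C = κε₀A/d = 8.46 × 8.85×10⁻¹² × 6.63×10⁻⁴ / 9.36×10⁻⁴ = 5.30×10⁻¹¹ F.

53.0 pF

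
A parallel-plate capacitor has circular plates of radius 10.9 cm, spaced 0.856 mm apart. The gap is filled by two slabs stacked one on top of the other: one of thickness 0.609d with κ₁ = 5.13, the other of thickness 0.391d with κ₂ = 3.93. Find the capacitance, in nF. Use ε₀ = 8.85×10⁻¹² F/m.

A = π(10.9 cm)² = 3.73×10⁻² m².
Stacked slabs ⇒ two capacitors in series, each with the full plate area.
C₁ = κ₁ε₀A/d₁ = 5.13 × 8.85×10⁻¹² × 3.73×10⁻² / 5.21×10⁻⁴ = 3.25×10⁻⁹ F.
C₂ = κ₂ε₀A/d₂ = 3.93 × 8.85×10⁻¹² × 3.73×10⁻² / 3.35×10⁻⁴ = 3.88×10⁻⁹ F.
C = (1/C₁ + 1/C₂)⁻¹ = 1.77×10⁻⁹ F.

C ≈ 1.77 nF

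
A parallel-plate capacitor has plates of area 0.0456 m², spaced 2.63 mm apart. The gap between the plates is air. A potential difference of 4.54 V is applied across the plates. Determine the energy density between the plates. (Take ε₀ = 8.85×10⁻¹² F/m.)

13.2 μJ/m³

E = V/d = 4.54 / 2.63×10⁻³ = 1.73×10³ V/m.
u = ½ε₀E² = ½ × 8.85×10⁻¹² × (1.73×10³)² = 1.32×10⁻⁵ J/m³.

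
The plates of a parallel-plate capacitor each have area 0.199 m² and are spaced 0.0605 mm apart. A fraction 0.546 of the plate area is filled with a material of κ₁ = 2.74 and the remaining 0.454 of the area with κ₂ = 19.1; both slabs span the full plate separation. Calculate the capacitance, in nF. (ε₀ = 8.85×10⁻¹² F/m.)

Side-by-side slabs ⇒ two capacitors in parallel, each spanning the full gap.
C₁ = κ₁ε₀A₁/d = 2.74 × 8.85×10⁻¹² × 0.109 / 6.05×10⁻⁵ = 4.35×10⁻⁸ F.
C₂ = κ₂ε₀A₂/d = 19.1 × 8.85×10⁻¹² × 9.03×10⁻² / 6.05×10⁻⁵ = 2.52×10⁻⁷ F.
C = C₁ + C₂ = 2.96×10⁻⁷ F.

C ≈ 296 nF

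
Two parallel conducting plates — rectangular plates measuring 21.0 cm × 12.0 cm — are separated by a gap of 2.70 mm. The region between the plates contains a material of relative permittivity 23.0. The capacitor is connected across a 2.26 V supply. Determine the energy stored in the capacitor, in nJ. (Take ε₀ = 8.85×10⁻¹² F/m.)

4.85 nJ

A = 21.0 × 12.0 cm² = 2.52×10⁻² m².
C = κε₀A/d = 23.0 × 8.85×10⁻¹² × 2.52×10⁻² / 2.70×10⁻³ = 1.90×10⁻⁹ F.
U = ½CV² = ½ × 1.90×10⁻⁹ × (2.26)² = 4.85×10⁻⁹ J.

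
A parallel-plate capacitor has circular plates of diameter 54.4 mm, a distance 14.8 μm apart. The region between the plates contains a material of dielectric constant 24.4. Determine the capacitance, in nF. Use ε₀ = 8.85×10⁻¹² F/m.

A = π(54.4/2 mm)² = 2.32×10⁻³ m².
C = κε₀A/d = 24.4 × 8.85×10⁻¹² × 2.32×10⁻³ / 1.48×10⁻⁵ = 3.39×10⁻⁸ F.

C ≈ 33.9 nF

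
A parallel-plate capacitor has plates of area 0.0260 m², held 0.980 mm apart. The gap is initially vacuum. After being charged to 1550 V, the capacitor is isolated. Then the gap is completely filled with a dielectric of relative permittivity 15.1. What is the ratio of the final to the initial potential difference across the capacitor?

V₂/V₁ ≈ 0.0662

Isolated ⇒ Q is held fixed.
C₂ = 15.1 C₁ and V = Q/C, so V₂/V₁ = C₁/C₂ = 0.0662.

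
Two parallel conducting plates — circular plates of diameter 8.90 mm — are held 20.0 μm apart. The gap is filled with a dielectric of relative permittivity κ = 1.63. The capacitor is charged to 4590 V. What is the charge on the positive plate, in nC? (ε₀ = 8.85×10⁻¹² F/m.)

Q ≈ 206 nC

A = π(8.90/2 mm)² = 6.22×10⁻⁵ m².
C = κε₀A/d = 1.63 × 8.85×10⁻¹² × 6.22×10⁻⁵ / 2.00×10⁻⁵ = 4.49×10⁻¹¹ F.
Q = CV = 4.49×10⁻¹¹ × 4590 = 2.06×10⁻⁷ C.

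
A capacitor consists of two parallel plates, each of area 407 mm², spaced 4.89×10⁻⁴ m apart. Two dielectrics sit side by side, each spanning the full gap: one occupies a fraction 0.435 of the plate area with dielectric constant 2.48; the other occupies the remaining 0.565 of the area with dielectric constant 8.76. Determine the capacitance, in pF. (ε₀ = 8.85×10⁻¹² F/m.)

C ≈ 44.4 pF

A = 407 mm² = 4.07×10⁻⁴ m².
Side-by-side slabs ⇒ two capacitors in parallel, each spanning the full gap.
C₁ = κ₁ε₀A₁/d = 2.48 × 8.85×10⁻¹² × 1.77×10⁻⁴ / 4.89×10⁻⁴ = 7.95×10⁻¹² F.
C₂ = κ₂ε₀A₂/d = 8.76 × 8.85×10⁻¹² × 2.30×10⁻⁴ / 4.89×10⁻⁴ = 3.65×10⁻¹¹ F.
C = C₁ + C₂ = 4.44×10⁻¹¹ F.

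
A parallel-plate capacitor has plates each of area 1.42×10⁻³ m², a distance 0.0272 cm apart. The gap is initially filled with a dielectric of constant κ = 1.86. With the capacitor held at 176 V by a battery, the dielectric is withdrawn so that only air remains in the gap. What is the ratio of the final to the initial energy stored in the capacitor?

0.538

Battery connected ⇒ V is held fixed.
C₂ = 0.538 C₁ and U = ½CV², so U₂/U₁ = C₂/C₁ = 0.538.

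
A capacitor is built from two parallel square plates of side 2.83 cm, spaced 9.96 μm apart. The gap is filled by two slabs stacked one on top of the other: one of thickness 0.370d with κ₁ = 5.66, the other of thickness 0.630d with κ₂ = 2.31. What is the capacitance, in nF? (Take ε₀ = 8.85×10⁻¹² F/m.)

A = (2.83 cm)² = 8.01×10⁻⁴ m².
Stacked slabs ⇒ two capacitors in series, each with the full plate area.
C₁ = κ₁ε₀A/d₁ = 5.66 × 8.85×10⁻¹² × 8.01×10⁻⁴ / 3.69×10⁻⁶ = 1.09×10⁻⁸ F.
C₂ = κ₂ε₀A/d₂ = 2.31 × 8.85×10⁻¹² × 8.01×10⁻⁴ / 6.27×10⁻⁶ = 2.61×10⁻⁹ F.
C = (1/C₁ + 1/C₂)⁻¹ = 2.10×10⁻⁹ F.

2.10 nF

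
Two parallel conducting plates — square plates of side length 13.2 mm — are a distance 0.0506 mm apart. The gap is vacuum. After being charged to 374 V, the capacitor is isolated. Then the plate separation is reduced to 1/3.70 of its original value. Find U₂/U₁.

U₂/U₁ ≈ 0.270

Isolated ⇒ Q is held fixed.
C₂ = 3.70 C₁ and U = Q²/(2C), so U₂/U₁ = C₁/C₂ = 0.270.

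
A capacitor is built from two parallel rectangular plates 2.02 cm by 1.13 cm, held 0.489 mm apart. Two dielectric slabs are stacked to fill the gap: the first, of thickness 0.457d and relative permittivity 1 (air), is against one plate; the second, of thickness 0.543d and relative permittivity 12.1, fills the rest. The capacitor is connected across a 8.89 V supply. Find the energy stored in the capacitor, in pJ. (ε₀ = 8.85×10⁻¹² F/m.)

U ≈ 325 pJ

A = 2.02 × 1.13 cm² = 2.28×10⁻⁴ m².
Stacked slabs ⇒ two capacitors in series, each with the full plate area.
C₁ = κ₁ε₀A/d₁ = 1.00 × 8.85×10⁻¹² × 2.28×10⁻⁴ / 2.23×10⁻⁴ = 9.04×10⁻¹² F.
C₂ = κ₂ε₀A/d₂ = 12.1 × 8.85×10⁻¹² × 2.28×10⁻⁴ / 2.66×10⁻⁴ = 9.21×10⁻¹¹ F.
C = (1/C₁ + 1/C₂)⁻¹ = 8.23×10⁻¹² F.
U = ½CV² = ½ × 8.23×10⁻¹² × (8.89)² = 3.25×10⁻¹⁰ J.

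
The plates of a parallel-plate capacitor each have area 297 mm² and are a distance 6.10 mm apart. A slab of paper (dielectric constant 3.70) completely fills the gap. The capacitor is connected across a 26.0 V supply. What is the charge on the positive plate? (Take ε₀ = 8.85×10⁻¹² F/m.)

A = 297 mm² = 2.97×10⁻⁴ m².
C = κε₀A/d = 3.70 × 8.85×10⁻¹² × 2.97×10⁻⁴ / 6.10×10⁻³ = 1.59×10⁻¹² F.
Q = CV = 1.59×10⁻¹² × 26.0 = 4.15×10⁻¹¹ C.

41.5 pC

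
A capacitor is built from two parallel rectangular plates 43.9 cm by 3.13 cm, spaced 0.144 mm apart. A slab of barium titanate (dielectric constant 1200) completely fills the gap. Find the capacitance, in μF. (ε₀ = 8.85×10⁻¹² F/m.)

C ≈ 1.01 μF

A = 43.9 × 3.13 cm² = 1.37×10⁻² m².
C = κε₀A/d = 1200 × 8.85×10⁻¹² × 1.37×10⁻² / 1.44×10⁻⁴ = 1.01×10⁻⁶ F.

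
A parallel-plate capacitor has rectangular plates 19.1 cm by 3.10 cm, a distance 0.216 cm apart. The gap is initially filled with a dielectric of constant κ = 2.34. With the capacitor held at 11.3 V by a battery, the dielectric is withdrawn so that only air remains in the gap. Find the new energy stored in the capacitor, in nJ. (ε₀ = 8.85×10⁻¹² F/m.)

1.55 nJ

A = 19.1 × 3.10 cm² = 5.92×10⁻³ m².
Initially C₁ = κε₀A/d = 2.34 × 8.85×10⁻¹² × 5.92×10⁻³ / 2.16×10⁻³ = 5.68×10⁻¹¹ F.
U₁ = 3.62×10⁻⁹ J.
Battery connected ⇒ V is held fixed. C₂ = 0.427 C₁ and U = ½CV², so U₂/U₁ = C₂/C₁ = 0.427.
U₂ = 0.427 × 3.62×10⁻⁹ = 1.55×10⁻⁹ J.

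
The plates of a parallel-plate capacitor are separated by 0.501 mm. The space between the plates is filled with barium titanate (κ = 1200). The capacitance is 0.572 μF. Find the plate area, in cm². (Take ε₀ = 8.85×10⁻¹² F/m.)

A = Cd/(κε₀) = 5.72×10⁻⁷ × 5.01×10⁻⁴ / (1200 × 8.85×10⁻¹²) = 2.70×10⁻² m².

A ≈ 270 cm²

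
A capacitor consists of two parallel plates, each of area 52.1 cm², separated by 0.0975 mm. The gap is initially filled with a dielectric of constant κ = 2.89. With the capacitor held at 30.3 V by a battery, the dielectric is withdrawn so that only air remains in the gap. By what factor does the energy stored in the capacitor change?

0.346

Battery connected ⇒ V is held fixed.
C₂ = 0.346 C₁ and U = ½CV², so U₂/U₁ = C₂/C₁ = 0.346.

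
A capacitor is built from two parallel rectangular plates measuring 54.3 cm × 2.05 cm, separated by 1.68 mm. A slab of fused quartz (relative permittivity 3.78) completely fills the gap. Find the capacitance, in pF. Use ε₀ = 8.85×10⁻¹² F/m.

C ≈ 222 pF

A = 54.3 × 2.05 cm² = 1.11×10⁻² m².
C = κε₀A/d = 3.78 × 8.85×10⁻¹² × 1.11×10⁻² / 1.68×10⁻³ = 2.22×10⁻¹⁰ F.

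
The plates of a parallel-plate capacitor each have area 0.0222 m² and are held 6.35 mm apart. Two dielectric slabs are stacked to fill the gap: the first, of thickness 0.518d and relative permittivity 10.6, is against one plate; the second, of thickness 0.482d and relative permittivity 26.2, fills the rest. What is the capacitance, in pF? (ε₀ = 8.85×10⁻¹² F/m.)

Stacked slabs ⇒ two capacitors in series, each with the full plate area.
C₁ = κ₁ε₀A/d₁ = 10.6 × 8.85×10⁻¹² × 2.22×10⁻² / 3.29×10⁻³ = 6.33×10⁻¹⁰ F.
C₂ = κ₂ε₀A/d₂ = 26.2 × 8.85×10⁻¹² × 2.22×10⁻² / 3.06×10⁻³ = 1.68×10⁻⁹ F.
C = (1/C₁ + 1/C₂)⁻¹ = 4.60×10⁻¹⁰ F.

460 pF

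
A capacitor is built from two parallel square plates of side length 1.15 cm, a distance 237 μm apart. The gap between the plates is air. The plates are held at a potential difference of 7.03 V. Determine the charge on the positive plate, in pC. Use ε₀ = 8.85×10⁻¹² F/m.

Q ≈ 34.7 pC

A = (1.15 cm)² = 1.32×10⁻⁴ m².
C = ε₀A/d = 8.85×10⁻¹² × 1.32×10⁻⁴ / 2.37×10⁻⁴ = 4.94×10⁻¹² F.
Q = CV = 4.94×10⁻¹² × 7.03 = 3.47×10⁻¹¹ C.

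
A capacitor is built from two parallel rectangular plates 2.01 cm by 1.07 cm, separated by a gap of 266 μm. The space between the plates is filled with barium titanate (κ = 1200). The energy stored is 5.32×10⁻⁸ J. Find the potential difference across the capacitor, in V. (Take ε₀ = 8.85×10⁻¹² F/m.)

V ≈ 3.52 V

A = 2.01 × 1.07 cm² = 2.15×10⁻⁴ m².
C = κε₀A/d = 1200 × 8.85×10⁻¹² × 2.15×10⁻⁴ / 2.66×10⁻⁴ = 8.59×10⁻⁹ F.
V = √(2U/C) = √(2 × 5.32×10⁻⁸ / 8.59×10⁻⁹) = 3.52 V.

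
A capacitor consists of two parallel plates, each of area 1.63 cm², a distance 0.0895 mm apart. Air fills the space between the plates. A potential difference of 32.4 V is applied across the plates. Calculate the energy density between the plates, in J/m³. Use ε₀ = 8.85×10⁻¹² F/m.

E = V/d = 32.4 / 8.95×10⁻⁵ = 3.62×10⁵ V/m.
u = ½ε₀E² = ½ × 8.85×10⁻¹² × (3.62×10⁵)² = 0.580 J/m³.

0.580 J/m³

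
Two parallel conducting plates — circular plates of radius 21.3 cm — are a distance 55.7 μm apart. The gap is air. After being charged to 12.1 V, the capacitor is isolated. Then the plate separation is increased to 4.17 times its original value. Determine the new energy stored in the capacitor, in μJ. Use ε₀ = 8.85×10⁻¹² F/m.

A = π(21.3 cm)² = 0.143 m².
Initially C₁ = ε₀A/d = 8.85×10⁻¹² × 0.143 / 5.57×10⁻⁵ = 2.26×10⁻⁸ F.
U₁ = 1.66×10⁻⁶ J.
Isolated ⇒ Q is held fixed. C₂ = 0.240 C₁ and U = Q²/(2C), so U₂/U₁ = C₁/C₂ = 4.17.
U₂ = 4.17 × 1.66×10⁻⁶ = 6.91×10⁻⁶ J.

U ≈ 6.91 μJ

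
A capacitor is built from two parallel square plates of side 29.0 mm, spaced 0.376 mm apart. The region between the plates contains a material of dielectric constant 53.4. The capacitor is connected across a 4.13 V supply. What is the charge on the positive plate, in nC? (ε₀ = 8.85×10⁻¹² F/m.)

4.37 nC

A = (29.0 mm)² = 8.41×10⁻⁴ m².
C = κε₀A/d = 53.4 × 8.85×10⁻¹² × 8.41×10⁻⁴ / 3.76×10⁻⁴ = 1.06×10⁻⁹ F.
Q = CV = 1.06×10⁻⁹ × 4.13 = 4.37×10⁻⁹ C.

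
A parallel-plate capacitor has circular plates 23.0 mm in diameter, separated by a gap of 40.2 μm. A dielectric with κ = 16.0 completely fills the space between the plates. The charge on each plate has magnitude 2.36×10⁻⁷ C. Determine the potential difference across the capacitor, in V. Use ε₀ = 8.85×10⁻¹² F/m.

V ≈ 161 V

A = π(23.0/2 mm)² = 4.15×10⁻⁴ m².
C = κε₀A/d = 16.0 × 8.85×10⁻¹² × 4.15×10⁻⁴ / 4.02×10⁻⁵ = 1.46×10⁻⁹ F.
V = Q/C = 2.36×10⁻⁷ / 1.46×10⁻⁹ = 1.61×10² V.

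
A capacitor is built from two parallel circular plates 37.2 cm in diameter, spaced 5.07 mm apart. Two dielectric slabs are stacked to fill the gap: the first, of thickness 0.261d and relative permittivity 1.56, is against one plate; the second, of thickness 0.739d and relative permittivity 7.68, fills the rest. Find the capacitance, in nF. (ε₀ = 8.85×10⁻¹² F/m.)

A = π(37.2/2 cm)² = 0.109 m².
Stacked slabs ⇒ two capacitors in series, each with the full plate area.
C₁ = κ₁ε₀A/d₁ = 1.56 × 8.85×10⁻¹² × 0.109 / 1.32×10⁻³ = 1.13×10⁻⁹ F.
C₂ = κ₂ε₀A/d₂ = 7.68 × 8.85×10⁻¹² × 0.109 / 3.75×10⁻³ = 1.97×10⁻⁹ F.
C = (1/C₁ + 1/C₂)⁻¹ = 7.20×10⁻¹⁰ F.

C ≈ 0.720 nF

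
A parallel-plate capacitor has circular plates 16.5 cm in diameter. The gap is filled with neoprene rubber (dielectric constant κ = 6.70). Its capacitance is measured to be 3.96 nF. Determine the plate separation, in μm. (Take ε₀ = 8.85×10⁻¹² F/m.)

A = π(16.5/2 cm)² = 2.14×10⁻² m².
d = κε₀A/C = 6.70 × 8.85×10⁻¹² × 2.14×10⁻² / 3.96×10⁻⁹ = 3.20×10⁻⁴ m.

d ≈ 320 μm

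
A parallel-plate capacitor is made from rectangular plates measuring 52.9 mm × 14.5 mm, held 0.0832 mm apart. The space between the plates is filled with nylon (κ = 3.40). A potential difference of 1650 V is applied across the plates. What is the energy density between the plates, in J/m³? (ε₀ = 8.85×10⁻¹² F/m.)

E = V/d = 1650 / 8.32×10⁻⁵ = 1.98×10⁷ V/m.
u = ½κε₀E² = ½ × 3.40 × 8.85×10⁻¹² × (1.98×10⁷)² = 5.92×10³ J/m³.

5917 J/m³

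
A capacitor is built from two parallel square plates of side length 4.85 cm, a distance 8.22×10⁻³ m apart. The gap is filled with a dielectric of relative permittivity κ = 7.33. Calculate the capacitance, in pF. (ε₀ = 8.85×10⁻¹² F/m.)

A = (4.85 cm)² = 2.35×10⁻³ m².
C = κε₀A/d = 7.33 × 8.85×10⁻¹² × 2.35×10⁻³ / 8.22×10⁻³ = 1.86×10⁻¹¹ F.

C ≈ 18.6 pF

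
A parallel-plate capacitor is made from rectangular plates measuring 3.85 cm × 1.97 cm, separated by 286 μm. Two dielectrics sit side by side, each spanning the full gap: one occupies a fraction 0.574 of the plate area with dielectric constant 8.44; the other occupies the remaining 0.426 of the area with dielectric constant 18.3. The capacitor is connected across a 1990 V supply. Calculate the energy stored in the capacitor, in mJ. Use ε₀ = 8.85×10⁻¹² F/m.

A = 3.85 × 1.97 cm² = 7.58×10⁻⁴ m².
Side-by-side slabs ⇒ two capacitors in parallel, each spanning the full gap.
C₁ = κ₁ε₀A₁/d = 8.44 × 8.85×10⁻¹² × 4.35×10⁻⁴ / 2.86×10⁻⁴ = 1.14×10⁻¹⁰ F.
C₂ = κ₂ε₀A₂/d = 18.3 × 8.85×10⁻¹² × 3.23×10⁻⁴ / 2.86×10⁻⁴ = 1.83×10⁻¹⁰ F.
C = C₁ + C₂ = 2.97×10⁻¹⁰ F.
U = ½CV² = ½ × 2.97×10⁻¹⁰ × (1990)² = 5.87×10⁻⁴ J.

U ≈ 0.587 mJ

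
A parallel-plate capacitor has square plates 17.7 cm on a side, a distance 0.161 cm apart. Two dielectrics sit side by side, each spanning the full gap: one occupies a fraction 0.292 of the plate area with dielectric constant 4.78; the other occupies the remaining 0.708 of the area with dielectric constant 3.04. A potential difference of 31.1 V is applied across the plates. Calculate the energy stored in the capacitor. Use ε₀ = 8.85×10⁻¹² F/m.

A = (17.7 cm)² = 3.13×10⁻² m².
Side-by-side slabs ⇒ two capacitors in parallel, each spanning the full gap.
C₁ = κ₁ε₀A₁/d = 4.78 × 8.85×10⁻¹² × 9.15×10⁻³ / 1.61×10⁻³ = 2.40×10⁻¹⁰ F.
C₂ = κ₂ε₀A₂/d = 3.04 × 8.85×10⁻¹² × 2.22×10⁻² / 1.61×10⁻³ = 3.71×10⁻¹⁰ F.
C = C₁ + C₂ = 6.11×10⁻¹⁰ F.
U = ½CV² = ½ × 6.11×10⁻¹⁰ × (31.1)² = 2.95×10⁻⁷ J.

295 nJ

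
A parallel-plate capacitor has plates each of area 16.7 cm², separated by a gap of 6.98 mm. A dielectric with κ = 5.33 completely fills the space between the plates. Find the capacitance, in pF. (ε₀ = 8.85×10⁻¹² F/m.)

A = 16.7 cm² = 1.67×10⁻³ m².
C = κε₀A/d = 5.33 × 8.85×10⁻¹² × 1.67×10⁻³ / 6.98×10⁻³ = 1.13×10⁻¹¹ F.

C ≈ 11.3 pF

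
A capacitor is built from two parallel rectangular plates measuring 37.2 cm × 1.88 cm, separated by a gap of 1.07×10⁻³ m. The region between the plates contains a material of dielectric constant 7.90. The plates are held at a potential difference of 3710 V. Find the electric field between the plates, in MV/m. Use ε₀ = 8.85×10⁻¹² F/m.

E = V/d = 3710 / 1.07×10⁻³ = 3.47×10⁶ V/m.

E ≈ 3.47 MV/m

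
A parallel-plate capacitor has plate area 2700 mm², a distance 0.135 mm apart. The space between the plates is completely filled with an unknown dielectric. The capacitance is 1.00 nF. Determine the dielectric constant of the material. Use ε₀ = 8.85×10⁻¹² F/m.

A = 2700 mm² = 2.70×10⁻³ m².
κ = Cd/(ε₀A) = 1.00×10⁻⁹ × 1.35×10⁻⁴ / (8.85×10⁻¹² × 2.70×10⁻³) = 5.65.

5.65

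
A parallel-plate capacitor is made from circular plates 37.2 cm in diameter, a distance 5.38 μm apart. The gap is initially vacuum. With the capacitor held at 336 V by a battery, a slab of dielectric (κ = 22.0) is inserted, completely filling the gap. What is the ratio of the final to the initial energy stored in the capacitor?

U₂/U₁ ≈ 22.0

Battery connected ⇒ V is held fixed.
C₂ = 22.0 C₁ and U = ½CV², so U₂/U₁ = C₂/C₁ = 22.0.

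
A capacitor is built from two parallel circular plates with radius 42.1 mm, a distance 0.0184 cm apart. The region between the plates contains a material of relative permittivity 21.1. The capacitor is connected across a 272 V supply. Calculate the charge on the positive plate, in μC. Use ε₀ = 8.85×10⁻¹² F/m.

Q ≈ 1.54 μC

A = π(42.1 mm)² = 5.57×10⁻³ m².
C = κε₀A/d = 21.1 × 8.85×10⁻¹² × 5.57×10⁻³ / 1.84×10⁻⁴ = 5.65×10⁻⁹ F.
Q = CV = 5.65×10⁻⁹ × 272 = 1.54×10⁻⁶ C.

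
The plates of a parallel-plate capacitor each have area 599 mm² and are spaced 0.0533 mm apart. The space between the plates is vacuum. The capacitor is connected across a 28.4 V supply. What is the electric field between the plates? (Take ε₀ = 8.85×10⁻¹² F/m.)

0.533 MV/m

E = V/d = 28.4 / 5.33×10⁻⁵ = 5.33×10⁵ V/m.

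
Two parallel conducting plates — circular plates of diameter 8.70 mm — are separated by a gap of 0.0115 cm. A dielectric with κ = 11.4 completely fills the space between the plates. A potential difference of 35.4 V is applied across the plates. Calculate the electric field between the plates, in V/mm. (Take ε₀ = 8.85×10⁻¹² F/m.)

308 V/mm

E = V/d = 35.4 / 1.15×10⁻⁴ = 3.08×10⁵ V/m.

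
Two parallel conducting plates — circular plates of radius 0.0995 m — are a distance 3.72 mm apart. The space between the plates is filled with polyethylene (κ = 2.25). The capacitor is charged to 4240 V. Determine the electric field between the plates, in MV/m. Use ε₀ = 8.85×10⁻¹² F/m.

1.14 MV/m

E = V/d = 4240 / 3.72×10⁻³ = 1.14×10⁶ V/m.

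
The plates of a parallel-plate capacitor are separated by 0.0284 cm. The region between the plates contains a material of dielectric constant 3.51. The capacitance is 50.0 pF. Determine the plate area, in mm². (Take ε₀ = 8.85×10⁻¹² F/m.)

A ≈ 457 mm²

A = Cd/(κε₀) = 5.00×10⁻¹¹ × 2.84×10⁻⁴ / (3.51 × 8.85×10⁻¹²) = 4.57×10⁻⁴ m².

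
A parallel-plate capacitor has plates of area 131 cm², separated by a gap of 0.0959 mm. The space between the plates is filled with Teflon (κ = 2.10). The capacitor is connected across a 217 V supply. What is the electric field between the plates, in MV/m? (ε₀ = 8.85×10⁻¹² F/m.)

E ≈ 2.26 MV/m

E = V/d = 217 / 9.59×10⁻⁵ = 2.26×10⁶ V/m.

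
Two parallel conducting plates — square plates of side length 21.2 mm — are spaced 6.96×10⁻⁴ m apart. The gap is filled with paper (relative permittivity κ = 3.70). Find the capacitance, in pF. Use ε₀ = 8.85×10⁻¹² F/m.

A = (21.2 mm)² = 4.49×10⁻⁴ m².
C = κε₀A/d = 3.70 × 8.85×10⁻¹² × 4.49×10⁻⁴ / 6.96×10⁻⁴ = 2.11×10⁻¹¹ F.

C ≈ 21.1 pF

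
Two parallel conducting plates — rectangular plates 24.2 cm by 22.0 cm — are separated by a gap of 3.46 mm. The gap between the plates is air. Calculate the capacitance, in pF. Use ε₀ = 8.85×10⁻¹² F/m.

136 pF

A = 24.2 × 22.0 cm² = 5.32×10⁻² m².
C = ε₀A/d = 8.85×10⁻¹² × 5.32×10⁻² / 3.46×10⁻³ = 1.36×10⁻¹⁰ F.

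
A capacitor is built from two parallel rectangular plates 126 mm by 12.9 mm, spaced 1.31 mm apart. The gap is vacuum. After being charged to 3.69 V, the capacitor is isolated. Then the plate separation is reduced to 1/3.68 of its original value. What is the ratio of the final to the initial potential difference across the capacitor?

0.272

Isolated ⇒ Q is held fixed.
C₂ = 3.68 C₁ and V = Q/C, so V₂/V₁ = C₁/C₂ = 0.272.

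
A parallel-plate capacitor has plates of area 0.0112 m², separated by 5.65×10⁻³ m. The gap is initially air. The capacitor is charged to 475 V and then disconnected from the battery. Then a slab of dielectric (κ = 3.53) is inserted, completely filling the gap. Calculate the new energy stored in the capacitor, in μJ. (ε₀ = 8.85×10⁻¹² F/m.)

Initially C₁ = ε₀A/d = 8.85×10⁻¹² × 1.12×10⁻² / 5.65×10⁻³ = 1.75×10⁻¹¹ F.
U₁ = 1.98×10⁻⁶ J.
Isolated ⇒ Q is held fixed. C₂ = 3.53 C₁ and U = Q²/(2C), so U₂/U₁ = C₁/C₂ = 0.283.
U₂ = 0.283 × 1.98×10⁻⁶ = 5.61×10⁻⁷ J.

0.561 μJ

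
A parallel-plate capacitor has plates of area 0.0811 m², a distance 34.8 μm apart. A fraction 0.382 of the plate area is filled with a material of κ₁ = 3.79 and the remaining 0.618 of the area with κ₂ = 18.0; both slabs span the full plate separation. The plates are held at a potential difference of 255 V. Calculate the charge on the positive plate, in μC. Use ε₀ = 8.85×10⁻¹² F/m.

Q ≈ 66.1 μC

Side-by-side slabs ⇒ two capacitors in parallel, each spanning the full gap.
C₁ = κ₁ε₀A₁/d = 3.79 × 8.85×10⁻¹² × 3.10×10⁻² / 3.48×10⁻⁵ = 2.99×10⁻⁸ F.
C₂ = κ₂ε₀A₂/d = 18.0 × 8.85×10⁻¹² × 5.01×10⁻² / 3.48×10⁻⁵ = 2.29×10⁻⁷ F.
C = C₁ + C₂ = 2.59×10⁻⁷ F.
Q = CV = 2.59×10⁻⁷ × 255 = 6.61×10⁻⁵ C.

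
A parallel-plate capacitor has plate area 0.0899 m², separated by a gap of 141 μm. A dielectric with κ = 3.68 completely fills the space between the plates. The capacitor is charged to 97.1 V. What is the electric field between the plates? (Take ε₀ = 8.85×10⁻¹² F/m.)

E ≈ 0.689 MV/m

E = V/d = 97.1 / 1.41×10⁻⁴ = 6.89×10⁵ V/m.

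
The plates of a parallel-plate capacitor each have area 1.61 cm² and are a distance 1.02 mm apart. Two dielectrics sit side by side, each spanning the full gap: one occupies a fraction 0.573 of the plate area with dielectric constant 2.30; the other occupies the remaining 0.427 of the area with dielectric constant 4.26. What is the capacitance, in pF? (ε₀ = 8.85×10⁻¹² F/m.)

C ≈ 4.38 pF

A = 1.61 cm² = 1.61×10⁻⁴ m².
Side-by-side slabs ⇒ two capacitors in parallel, each spanning the full gap.
C₁ = κ₁ε₀A₁/d = 2.30 × 8.85×10⁻¹² × 9.23×10⁻⁵ / 1.02×10⁻³ = 1.84×10⁻¹² F.
C₂ = κ₂ε₀A₂/d = 4.26 × 8.85×10⁻¹² × 6.87×10⁻⁵ / 1.02×10⁻³ = 2.54×10⁻¹² F.
C = C₁ + C₂ = 4.38×10⁻¹² F.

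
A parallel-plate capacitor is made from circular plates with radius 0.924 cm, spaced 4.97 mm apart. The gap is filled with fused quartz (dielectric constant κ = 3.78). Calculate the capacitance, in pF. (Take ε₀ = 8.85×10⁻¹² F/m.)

A = π(0.924 cm)² = 2.68×10⁻⁴ m².
C = κε₀A/d = 3.78 × 8.85×10⁻¹² × 2.68×10⁻⁴ / 4.97×10⁻³ = 1.81×10⁻¹² F.

C ≈ 1.81 pF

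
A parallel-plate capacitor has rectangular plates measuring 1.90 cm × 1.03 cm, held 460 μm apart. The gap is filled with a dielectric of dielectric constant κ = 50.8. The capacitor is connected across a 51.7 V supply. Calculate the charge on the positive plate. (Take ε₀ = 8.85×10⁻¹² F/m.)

Q ≈ 9.89 nC

A = 1.90 × 1.03 cm² = 1.96×10⁻⁴ m².
C = κε₀A/d = 50.8 × 8.85×10⁻¹² × 1.96×10⁻⁴ / 4.60×10⁻⁴ = 1.91×10⁻¹⁰ F.
Q = CV = 1.91×10⁻¹⁰ × 51.7 = 9.89×10⁻⁹ C.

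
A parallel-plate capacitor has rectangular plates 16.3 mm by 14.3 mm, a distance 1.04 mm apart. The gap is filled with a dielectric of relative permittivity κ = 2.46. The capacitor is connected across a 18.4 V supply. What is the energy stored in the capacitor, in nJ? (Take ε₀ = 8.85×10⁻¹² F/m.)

U ≈ 0.826 nJ

A = 16.3 × 14.3 mm² = 2.33×10⁻⁴ m².
C = κε₀A/d = 2.46 × 8.85×10⁻¹² × 2.33×10⁻⁴ / 1.04×10⁻³ = 4.88×10⁻¹² F.
U = ½CV² = ½ × 4.88×10⁻¹² × (18.4)² = 8.26×10⁻¹⁰ J.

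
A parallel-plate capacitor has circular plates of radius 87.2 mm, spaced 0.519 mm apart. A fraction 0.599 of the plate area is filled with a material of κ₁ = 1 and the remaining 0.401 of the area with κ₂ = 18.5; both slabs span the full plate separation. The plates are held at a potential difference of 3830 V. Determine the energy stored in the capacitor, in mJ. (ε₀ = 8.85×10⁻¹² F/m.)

A = π(87.2 mm)² = 2.39×10⁻² m².
Side-by-side slabs ⇒ two capacitors in parallel, each spanning the full gap.
C₁ = κ₁ε₀A₁/d = 1.00 × 8.85×10⁻¹² × 1.43×10⁻² / 5.19×10⁻⁴ = 2.44×10⁻¹⁰ F.
C₂ = κ₂ε₀A₂/d = 18.5 × 8.85×10⁻¹² × 9.58×10⁻³ / 5.19×10⁻⁴ = 3.02×10⁻⁹ F.
C = C₁ + C₂ = 3.27×10⁻⁹ F.
U = ½CV² = ½ × 3.27×10⁻⁹ × (3830)² = 2.40×10⁻² J.

U ≈ 24.0 mJ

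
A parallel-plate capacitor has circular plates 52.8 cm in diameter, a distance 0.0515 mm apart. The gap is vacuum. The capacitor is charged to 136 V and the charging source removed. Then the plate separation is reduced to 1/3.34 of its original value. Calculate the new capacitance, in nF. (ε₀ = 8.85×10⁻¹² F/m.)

126 nF

A = π(52.8/2 cm)² = 0.219 m².
Initially C₁ = ε₀A/d = 8.85×10⁻¹² × 0.219 / 5.15×10⁻⁵ = 3.76×10⁻⁸ F.
C = ε₀A/d scales as 1/d, so C₂/C₁ = d₁/d₂ = 3.34.
C₂ = 3.34 × 3.76×10⁻⁸ = 1.26×10⁻⁷ F.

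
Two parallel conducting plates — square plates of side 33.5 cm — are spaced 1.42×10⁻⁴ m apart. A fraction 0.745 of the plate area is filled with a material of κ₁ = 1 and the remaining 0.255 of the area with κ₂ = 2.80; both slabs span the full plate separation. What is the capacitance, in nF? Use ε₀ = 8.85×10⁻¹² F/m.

C ≈ 10.2 nF

A = (33.5 cm)² = 0.112 m².
Side-by-side slabs ⇒ two capacitors in parallel, each spanning the full gap.
C₁ = κ₁ε₀A₁/d = 1.00 × 8.85×10⁻¹² × 8.36×10⁻² / 1.42×10⁻⁴ = 5.21×10⁻⁹ F.
C₂ = κ₂ε₀A₂/d = 2.80 × 8.85×10⁻¹² × 2.86×10⁻² / 1.42×10⁻⁴ = 4.99×10⁻⁹ F.
C = C₁ + C₂ = 1.02×10⁻⁸ F.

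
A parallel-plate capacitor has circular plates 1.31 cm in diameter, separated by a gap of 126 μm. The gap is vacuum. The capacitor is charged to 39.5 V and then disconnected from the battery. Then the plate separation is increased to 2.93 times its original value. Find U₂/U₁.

2.93

Isolated ⇒ Q is held fixed.
C₂ = 0.341 C₁ and U = Q²/(2C), so U₂/U₁ = C₁/C₂ = 2.93.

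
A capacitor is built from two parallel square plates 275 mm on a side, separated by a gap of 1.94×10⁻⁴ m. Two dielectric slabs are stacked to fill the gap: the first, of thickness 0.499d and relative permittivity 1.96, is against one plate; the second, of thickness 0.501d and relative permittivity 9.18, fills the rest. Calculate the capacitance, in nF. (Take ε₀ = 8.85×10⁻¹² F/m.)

A = (275 mm)² = 7.56×10⁻² m².
Stacked slabs ⇒ two capacitors in series, each with the full plate area.
C₁ = κ₁ε₀A/d₁ = 1.96 × 8.85×10⁻¹² × 7.56×10⁻² / 9.68×10⁻⁵ = 1.36×10⁻⁸ F.
C₂ = κ₂ε₀A/d₂ = 9.18 × 8.85×10⁻¹² × 7.56×10⁻² / 9.72×10⁻⁵ = 6.32×10⁻⁸ F.
C = (1/C₁ + 1/C₂)⁻¹ = 1.12×10⁻⁸ F.

C ≈ 11.2 nF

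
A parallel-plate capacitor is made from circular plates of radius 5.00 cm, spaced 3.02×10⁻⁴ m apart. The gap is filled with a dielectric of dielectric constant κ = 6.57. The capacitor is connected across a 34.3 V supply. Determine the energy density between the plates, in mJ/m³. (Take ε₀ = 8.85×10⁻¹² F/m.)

u ≈ 375 mJ/m³

E = V/d = 34.3 / 3.02×10⁻⁴ = 1.14×10⁵ V/m.
u = ½κε₀E² = ½ × 6.57 × 8.85×10⁻¹² × (1.14×10⁵)² = 0.375 J/m³.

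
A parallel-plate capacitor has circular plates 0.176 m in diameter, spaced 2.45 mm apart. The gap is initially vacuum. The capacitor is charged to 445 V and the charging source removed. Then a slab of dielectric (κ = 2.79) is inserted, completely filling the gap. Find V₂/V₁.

0.358

Isolated ⇒ Q is held fixed.
C₂ = 2.79 C₁ and V = Q/C, so V₂/V₁ = C₁/C₂ = 0.358.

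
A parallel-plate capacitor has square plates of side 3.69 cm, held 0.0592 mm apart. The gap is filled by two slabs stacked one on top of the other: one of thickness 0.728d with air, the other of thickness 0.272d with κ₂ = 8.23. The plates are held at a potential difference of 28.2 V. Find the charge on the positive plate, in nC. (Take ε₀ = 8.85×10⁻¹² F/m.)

A = (3.69 cm)² = 1.36×10⁻³ m².
Stacked slabs ⇒ two capacitors in series, each with the full plate area.
C₁ = κ₁ε₀A/d₁ = 1.00 × 8.85×10⁻¹² × 1.36×10⁻³ / 4.31×10⁻⁵ = 2.80×10⁻¹⁰ F.
C₂ = κ₂ε₀A/d₂ = 8.23 × 8.85×10⁻¹² × 1.36×10⁻³ / 1.61×10⁻⁵ = 6.16×10⁻⁹ F.
C = (1/C₁ + 1/C₂)⁻¹ = 2.67×10⁻¹⁰ F.
Q = CV = 2.67×10⁻¹⁰ × 28.2 = 7.54×10⁻⁹ C.

7.54 nC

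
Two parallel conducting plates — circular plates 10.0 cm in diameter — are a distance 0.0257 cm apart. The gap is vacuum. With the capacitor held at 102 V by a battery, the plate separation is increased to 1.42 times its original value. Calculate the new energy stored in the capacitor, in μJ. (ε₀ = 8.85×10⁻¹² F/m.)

A = π(10.0/2 cm)² = 7.85×10⁻³ m².
Initially C₁ = ε₀A/d = 8.85×10⁻¹² × 7.85×10⁻³ / 2.57×10⁻⁴ = 2.70×10⁻¹⁰ F.
U₁ = 1.41×10⁻⁶ J.
Battery connected ⇒ V is held fixed. C₂ = 0.704 C₁ and U = ½CV², so U₂/U₁ = C₂/C₁ = 0.704.
U₂ = 0.704 × 1.41×10⁻⁶ = 9.91×10⁻⁷ J.

U ≈ 0.991 μJ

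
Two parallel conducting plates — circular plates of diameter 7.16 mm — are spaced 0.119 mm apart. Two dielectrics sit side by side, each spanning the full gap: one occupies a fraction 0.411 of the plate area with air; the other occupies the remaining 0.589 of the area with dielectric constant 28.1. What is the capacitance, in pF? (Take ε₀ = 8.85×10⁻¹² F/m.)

A = π(7.16/2 mm)² = 4.03×10⁻⁵ m².
Side-by-side slabs ⇒ two capacitors in parallel, each spanning the full gap.
C₁ = κ₁ε₀A₁/d = 1.00 × 8.85×10⁻¹² × 1.65×10⁻⁵ / 1.19×10⁻⁴ = 1.23×10⁻¹² F.
C₂ = κ₂ε₀A₂/d = 28.1 × 8.85×10⁻¹² × 2.37×10⁻⁵ / 1.19×10⁻⁴ = 4.96×10⁻¹¹ F.
C = C₁ + C₂ = 5.08×10⁻¹¹ F.

C ≈ 50.8 pF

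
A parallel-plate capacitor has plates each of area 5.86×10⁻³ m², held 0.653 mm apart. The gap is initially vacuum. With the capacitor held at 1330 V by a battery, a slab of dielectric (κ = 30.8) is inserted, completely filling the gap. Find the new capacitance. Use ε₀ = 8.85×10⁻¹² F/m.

Initially C₁ = ε₀A/d = 8.85×10⁻¹² × 5.86×10⁻³ / 6.53×10⁻⁴ = 7.94×10⁻¹¹ F.
C = κε₀A/d scales with κ, so C₂/C₁ = κ = 30.8.
C₂ = 30.8 × 7.94×10⁻¹¹ = 2.45×10⁻⁹ F.

2.45 nF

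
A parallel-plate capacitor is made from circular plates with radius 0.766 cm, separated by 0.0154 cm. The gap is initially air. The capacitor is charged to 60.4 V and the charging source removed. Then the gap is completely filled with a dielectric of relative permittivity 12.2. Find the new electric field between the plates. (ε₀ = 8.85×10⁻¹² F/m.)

E ≈ 32.1 V/mm

A = π(0.766 cm)² = 1.84×10⁻⁴ m².
Initially C₁ = ε₀A/d = 8.85×10⁻¹² × 1.84×10⁻⁴ / 1.54×10⁻⁴ = 1.06×10⁻¹¹ F.
E₁ = 3.92×10⁵ V/m.
Isolated ⇒ Q is held fixed. V₂ = Q/C₂ = V₁/12.2; E = V/d, so E₂/E₁ = (V₂/V₁)(d₁/d₂) = 0.0820.
E₂ = 0.0820 × 3.92×10⁵ = 3.21×10⁴ V/m.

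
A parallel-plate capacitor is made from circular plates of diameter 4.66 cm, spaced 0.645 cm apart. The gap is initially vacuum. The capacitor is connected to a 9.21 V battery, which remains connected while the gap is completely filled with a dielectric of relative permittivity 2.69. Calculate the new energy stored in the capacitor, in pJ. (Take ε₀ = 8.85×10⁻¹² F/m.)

U ≈ 267 pJ

A = π(4.66/2 cm)² = 1.71×10⁻³ m².
Initially C₁ = ε₀A/d = 8.85×10⁻¹² × 1.71×10⁻³ / 6.45×10⁻³ = 2.34×10⁻¹² F.
U₁ = 9.93×10⁻¹¹ J.
Battery connected ⇒ V is held fixed. C₂ = 2.69 C₁ and U = ½CV², so U₂/U₁ = C₂/C₁ = 2.69.
U₂ = 2.69 × 9.93×10⁻¹¹ = 2.67×10⁻¹⁰ J.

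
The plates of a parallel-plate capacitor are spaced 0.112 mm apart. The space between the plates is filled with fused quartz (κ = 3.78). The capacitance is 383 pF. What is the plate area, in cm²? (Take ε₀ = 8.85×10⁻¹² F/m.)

A = Cd/(κε₀) = 3.83×10⁻¹⁰ × 1.12×10⁻⁴ / (3.78 × 8.85×10⁻¹²) = 1.28×10⁻³ m².

12.8 cm²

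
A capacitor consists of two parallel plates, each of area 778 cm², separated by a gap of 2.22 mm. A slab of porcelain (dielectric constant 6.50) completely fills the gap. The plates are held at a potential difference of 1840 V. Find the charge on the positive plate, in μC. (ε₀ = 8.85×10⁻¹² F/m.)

A = 778 cm² = 7.78×10⁻² m².
C = κε₀A/d = 6.50 × 8.85×10⁻¹² × 7.78×10⁻² / 2.22×10⁻³ = 2.02×10⁻⁹ F.
Q = CV = 2.02×10⁻⁹ × 1840 = 3.71×10⁻⁶ C.

Q ≈ 3.71 μC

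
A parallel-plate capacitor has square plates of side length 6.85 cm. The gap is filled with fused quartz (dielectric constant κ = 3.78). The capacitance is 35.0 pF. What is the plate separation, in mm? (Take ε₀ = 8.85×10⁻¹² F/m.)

A = (6.85 cm)² = 4.69×10⁻³ m².
d = κε₀A/C = 3.78 × 8.85×10⁻¹² × 4.69×10⁻³ / 3.50×10⁻¹¹ = 4.48×10⁻³ m.

d ≈ 4.48 mm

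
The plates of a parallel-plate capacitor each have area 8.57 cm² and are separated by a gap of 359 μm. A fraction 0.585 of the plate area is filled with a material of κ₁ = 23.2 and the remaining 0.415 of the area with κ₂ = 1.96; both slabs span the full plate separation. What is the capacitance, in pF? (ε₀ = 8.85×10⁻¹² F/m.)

C ≈ 304 pF

A = 8.57 cm² = 8.57×10⁻⁴ m².
Side-by-side slabs ⇒ two capacitors in parallel, each spanning the full gap.
C₁ = κ₁ε₀A₁/d = 23.2 × 8.85×10⁻¹² × 5.01×10⁻⁴ / 3.59×10⁻⁴ = 2.87×10⁻¹⁰ F.
C₂ = κ₂ε₀A₂/d = 1.96 × 8.85×10⁻¹² × 3.56×10⁻⁴ / 3.59×10⁻⁴ = 1.72×10⁻¹¹ F.
C = C₁ + C₂ = 3.04×10⁻¹⁰ F.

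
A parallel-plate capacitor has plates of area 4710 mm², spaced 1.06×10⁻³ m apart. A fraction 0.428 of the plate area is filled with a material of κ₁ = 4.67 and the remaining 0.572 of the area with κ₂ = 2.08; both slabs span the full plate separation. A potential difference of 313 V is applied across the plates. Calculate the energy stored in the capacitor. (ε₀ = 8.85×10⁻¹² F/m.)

A = 4710 mm² = 4.71×10⁻³ m².
Side-by-side slabs ⇒ two capacitors in parallel, each spanning the full gap.
C₁ = κ₁ε₀A₁/d = 4.67 × 8.85×10⁻¹² × 2.02×10⁻³ / 1.06×10⁻³ = 7.86×10⁻¹¹ F.
C₂ = κ₂ε₀A₂/d = 2.08 × 8.85×10⁻¹² × 2.69×10⁻³ / 1.06×10⁻³ = 4.68×10⁻¹¹ F.
C = C₁ + C₂ = 1.25×10⁻¹⁰ F.
U = ½CV² = ½ × 1.25×10⁻¹⁰ × (313)² = 6.14×10⁻⁶ J.

U ≈ 6.14 μJ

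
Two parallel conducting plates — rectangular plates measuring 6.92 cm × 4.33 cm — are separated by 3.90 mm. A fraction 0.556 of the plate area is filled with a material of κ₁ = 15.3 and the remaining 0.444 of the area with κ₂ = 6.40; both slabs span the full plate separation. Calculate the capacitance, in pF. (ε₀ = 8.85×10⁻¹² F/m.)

77.2 pF

A = 6.92 × 4.33 cm² = 3.00×10⁻³ m².
Side-by-side slabs ⇒ two capacitors in parallel, each spanning the full gap.
C₁ = κ₁ε₀A₁/d = 15.3 × 8.85×10⁻¹² × 1.67×10⁻³ / 3.90×10⁻³ = 5.78×10⁻¹¹ F.
C₂ = κ₂ε₀A₂/d = 6.40 × 8.85×10⁻¹² × 1.33×10⁻³ / 3.90×10⁻³ = 1.93×10⁻¹¹ F.
C = C₁ + C₂ = 7.72×10⁻¹¹ F.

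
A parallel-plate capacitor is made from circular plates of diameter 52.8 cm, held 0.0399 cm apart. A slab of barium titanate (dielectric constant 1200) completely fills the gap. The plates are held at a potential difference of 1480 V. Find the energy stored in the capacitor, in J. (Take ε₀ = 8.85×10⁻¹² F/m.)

A = π(52.8/2 cm)² = 0.219 m².
C = κε₀A/d = 1200 × 8.85×10⁻¹² × 0.219 / 3.99×10⁻⁴ = 5.83×10⁻⁶ F.
U = ½CV² = ½ × 5.83×10⁻⁶ × (1480)² = 6.38 J.

6.38 J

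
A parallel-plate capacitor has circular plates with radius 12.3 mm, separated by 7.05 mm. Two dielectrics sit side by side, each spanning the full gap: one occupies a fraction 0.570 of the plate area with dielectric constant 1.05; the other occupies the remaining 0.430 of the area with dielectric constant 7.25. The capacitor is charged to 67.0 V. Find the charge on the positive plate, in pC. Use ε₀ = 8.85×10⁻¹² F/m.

Q ≈ 149 pC

A = π(12.3 mm)² = 4.75×10⁻⁴ m².
Side-by-side slabs ⇒ two capacitors in parallel, each spanning the full gap.
C₁ = κ₁ε₀A₁/d = 1.05 × 8.85×10⁻¹² × 2.71×10⁻⁴ / 7.05×10⁻³ = 3.57×10⁻¹³ F.
C₂ = κ₂ε₀A₂/d = 7.25 × 8.85×10⁻¹² × 2.04×10⁻⁴ / 7.05×10⁻³ = 1.86×10⁻¹² F.
C = C₁ + C₂ = 2.22×10⁻¹² F.
Q = CV = 2.22×10⁻¹² × 67.0 = 1.49×10⁻¹⁰ C.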